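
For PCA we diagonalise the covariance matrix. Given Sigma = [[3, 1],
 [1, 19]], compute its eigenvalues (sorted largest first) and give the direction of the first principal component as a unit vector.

Step 1 — characteristic polynomial of 2×2 Sigma:
  det(Sigma - λI) = λ² - trace · λ + det = 0.
  trace = 3 + 19 = 22, det = 3·19 - (1)² = 56.
Step 2 — discriminant:
  Δ = trace² - 4·det = 484 - 224 = 260.
Step 3 — eigenvalues:
  λ = (trace ± √Δ)/2 = (22 ± 16.1245)/2,
  λ_1 = 19.0623,  λ_2 = 2.9377.

Step 4 — unit eigenvector for λ_1: solve (Sigma - λ_1 I)v = 0. First row:
  (3 - 19.0623)·v_x + (1)·v_y = 0, i.e. (-16.0623)·v_x + (1)·v_y = 0,
  so v ∝ (b, λ_1 - a) = (1, 16.0623) = u.
  ||u|| = √((1)² + (16.0623)²) = √(258.9961) ≈ 16.0934,
  v_1 = u/||u|| ≈ (0.0621, 0.9981) (||v_1|| = 1).

λ_1 = 19.0623,  λ_2 = 2.9377;  v_1 ≈ (0.0621, 0.9981)


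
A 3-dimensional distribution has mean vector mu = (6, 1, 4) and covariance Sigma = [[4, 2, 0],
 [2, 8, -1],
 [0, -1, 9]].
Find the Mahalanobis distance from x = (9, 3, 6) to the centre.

Step 1 — centre the observation: (x - mu) = (3, 2, 2).

Step 2 — invert Sigma (cofactor / det for 3×3, or solve directly):
  Sigma^{-1} = [[0.2863, -0.0726, -0.0081],
 [-0.0726, 0.1452, 0.0161],
 [-0.0081, 0.0161, 0.1129]].

Step 3 — form the quadratic (x - mu)^T · Sigma^{-1} · (x - mu):
  Sigma^{-1} · (x - mu) = (0.6976, 0.1048, 0.2339).
  (x - mu)^T · [Sigma^{-1} · (x - mu)] = (3)·(0.6976) + (2)·(0.1048) + (2)·(0.2339) = 2.7702.

Step 4 — take square root: d = √(2.7702) ≈ 1.6644.

d(x, mu) = √(2.7702) ≈ 1.6644


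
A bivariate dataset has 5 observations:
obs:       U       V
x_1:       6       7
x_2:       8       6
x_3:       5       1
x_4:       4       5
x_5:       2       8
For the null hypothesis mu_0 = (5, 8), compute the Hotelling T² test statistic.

Step 1 — sample mean vector:
  mean(U) = (6 + 8 + 5 + 4 + 2) / 5 = 25/5 = 5
  mean(V) = (7 + 6 + 1 + 5 + 8) / 5 = 27/5 = 5.4
  x̄ = (5, 5.4),  deviation x̄ - mu_0 = (5, 5.4) - (5, 8) = (0, -2.6).

Step 2 — sample covariance matrix, S[i,j] = (1/(n-1)) · Σ_k (x_{k,i} - mean_i) · (x_{k,j} - mean_j), divisor n-1 = 4:
  S[U,U] = ((1)·(1) + (3)·(3) + (0)·(0) + (-1)·(-1) + (-3)·(-3)) / 4 = 20/4 = 5
  S[U,V] = ((1)·(1.6) + (3)·(0.6) + (0)·(-4.4) + (-1)·(-0.4) + (-3)·(2.6)) / 4 = -4/4 = -1
  S[V,V] = ((1.6)·(1.6) + (0.6)·(0.6) + (-4.4)·(-4.4) + (-0.4)·(-0.4) + (2.6)·(2.6)) / 4 = 29.2/4 = 7.3
  S = [[5, -1],
 [-1, 7.3]].

Step 3 — invert S. det(S) = 5·7.3 - (-1)² = 35.5.
  S^{-1} = (1/det) · [[d, -b], [-b, a]] = [[0.2056, 0.0282],
 [0.0282, 0.1408]].

Step 4 — quadratic form (x̄ - mu_0)^T · S^{-1} · (x̄ - mu_0):
  S^{-1} · (x̄ - mu_0) = (-0.0732, -0.3662),
  (x̄ - mu_0)^T · [...] = (0)·(-0.0732) + (-2.6)·(-0.3662) = 0.9521.

Step 5 — scale by n: T² = 5 · 0.9521 = 4.7606.

T² ≈ 4.7606


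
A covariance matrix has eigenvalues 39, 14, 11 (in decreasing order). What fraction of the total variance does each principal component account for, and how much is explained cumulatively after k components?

Step 1 — total variance = trace(Sigma) = Σ λ_i = 39 + 14 + 11 = 64.

Step 2 — fraction explained by component i = λ_i / Σ λ:
  PC1: 39/64 = 0.6094
  PC2: 14/64 = 0.2188
  PC3: 11/64 = 0.1719

Step 3 — cumulative fraction after k components = (λ_1 + ... + λ_k) / Σ λ:
  k = 1: 39/64 = 0.6094
  k = 2: (39 + 14)/64 = 53/64 = 0.8281
  k = 3: (39 + 14 + 11)/64 = 64/64 = 1

Summary (fraction, with percent):

explained: PC1 0.6094 (60.94%), PC2 0.2188 (21.88%), PC3 0.1719 (17.19%);  cumulative: 0.6094, 0.8281, 1


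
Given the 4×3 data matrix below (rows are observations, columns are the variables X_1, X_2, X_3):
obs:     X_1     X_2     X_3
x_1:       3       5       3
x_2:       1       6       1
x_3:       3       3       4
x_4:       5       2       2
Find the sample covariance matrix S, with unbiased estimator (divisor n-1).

Step 1 — column means:
  mean(X_1) = (3 + 1 + 3 + 5) / 4 = 12/4 = 3
  mean(X_2) = (5 + 6 + 3 + 2) / 4 = 16/4 = 4
  mean(X_3) = (3 + 1 + 4 + 2) / 4 = 10/4 = 2.5

Step 2 — sample covariance S[i,j] = (1/(n-1)) · Σ_k (x_{k,i} - mean_i) · (x_{k,j} - mean_j), with n-1 = 3.
  S[X_1,X_1] = ((0)·(0) + (-2)·(-2) + (0)·(0) + (2)·(2)) / 3 = 8/3 = 2.6667
  S[X_1,X_2] = ((0)·(1) + (-2)·(2) + (0)·(-1) + (2)·(-2)) / 3 = -8/3 = -2.6667
  S[X_1,X_3] = ((0)·(0.5) + (-2)·(-1.5) + (0)·(1.5) + (2)·(-0.5)) / 3 = 2/3 = 0.6667
  S[X_2,X_2] = ((1)·(1) + (2)·(2) + (-1)·(-1) + (-2)·(-2)) / 3 = 10/3 = 3.3333
  S[X_2,X_3] = ((1)·(0.5) + (2)·(-1.5) + (-1)·(1.5) + (-2)·(-0.5)) / 3 = -3/3 = -1
  S[X_3,X_3] = ((0.5)·(0.5) + (-1.5)·(-1.5) + (1.5)·(1.5) + (-0.5)·(-0.5)) / 3 = 5/3 = 1.6667

S is symmetric (S[j,i] = S[i,j]). Assembling:

S = [[2.6667, -2.6667, 0.6667],
 [-2.6667, 3.3333, -1],
 [0.6667, -1, 1.6667]]


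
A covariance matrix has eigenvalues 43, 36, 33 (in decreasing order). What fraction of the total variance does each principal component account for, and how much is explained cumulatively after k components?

Step 1 — total variance = trace(Sigma) = Σ λ_i = 43 + 36 + 33 = 112.

Step 2 — fraction explained by component i = λ_i / Σ λ:
  PC1: 43/112 = 0.3839
  PC2: 36/112 = 0.3214
  PC3: 33/112 = 0.2946

Step 3 — cumulative fraction after k components = (λ_1 + ... + λ_k) / Σ λ:
  k = 1: 43/112 = 0.3839
  k = 2: (43 + 36)/112 = 79/112 = 0.7054
  k = 3: (43 + 36 + 33)/112 = 112/112 = 1

Summary (fraction, with percent):

explained: PC1 0.3839 (38.39%), PC2 0.3214 (32.14%), PC3 0.2946 (29.46%);  cumulative: 0.3839, 0.7054, 1


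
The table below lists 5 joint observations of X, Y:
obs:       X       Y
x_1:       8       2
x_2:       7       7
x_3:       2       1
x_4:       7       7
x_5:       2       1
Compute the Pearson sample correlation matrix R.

Step 1 — column means:
  mean(X) = (8 + 7 + 2 + 7 + 2) / 5 = 26/5 = 5.2
  mean(Y) = (2 + 7 + 1 + 7 + 1) / 5 = 18/5 = 3.6

Step 2 — sample variances and covariances s[i,j] = (1/(n-1)) · Σ_k (x_{k,i} - mean_i) · (x_{k,j} - mean_j), with n-1 = 4:
  s[X,X] = ((2.8)·(2.8) + (1.8)·(1.8) + (-3.2)·(-3.2) + (1.8)·(1.8) + (-3.2)·(-3.2)) / 4 = 34.8/4 = 8.7
  s[X,Y] = ((2.8)·(-1.6) + (1.8)·(3.4) + (-3.2)·(-2.6) + (1.8)·(3.4) + (-3.2)·(-2.6)) / 4 = 24.4/4 = 6.1
  s[Y,Y] = ((-1.6)·(-1.6) + (3.4)·(3.4) + (-2.6)·(-2.6) + (3.4)·(3.4) + (-2.6)·(-2.6)) / 4 = 39.2/4 = 9.8
  Sample standard deviations s_i = √(s[i,i]):
  s(X) = √(8.7) = 2.9496
  s(Y) = √(9.8) = 3.1305

Step 3 — r_{ij} = s_{ij} / (s_i · s_j):
  r[X,X] = 1 (diagonal).
  r[X,Y] = 6.1 / (2.9496 · 3.1305) = 6.1 / 9.2336 = 0.6606
  r[Y,Y] = 1 (diagonal).

R is symmetric with unit diagonal. Assembling:

R = [[1, 0.6606],
 [0.6606, 1]]


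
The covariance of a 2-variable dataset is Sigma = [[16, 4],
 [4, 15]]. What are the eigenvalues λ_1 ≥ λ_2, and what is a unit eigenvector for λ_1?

Step 1 — characteristic polynomial of 2×2 Sigma:
  det(Sigma - λI) = λ² - trace · λ + det = 0.
  trace = 16 + 15 = 31, det = 16·15 - (4)² = 224.
Step 2 — discriminant:
  Δ = trace² - 4·det = 961 - 896 = 65.
Step 3 — eigenvalues:
  λ = (trace ± √Δ)/2 = (31 ± 8.0623)/2,
  λ_1 = 19.5311,  λ_2 = 11.4689.

Step 4 — unit eigenvector for λ_1: solve (Sigma - λ_1 I)v = 0. First row:
  (16 - 19.5311)·v_x + (4)·v_y = 0, i.e. (-3.5311)·v_x + (4)·v_y = 0,
  so v ∝ (b, λ_1 - a) = (4, 3.5311) = u.
  ||u|| = √((4)² + (3.5311)²) = √(28.4689) ≈ 5.3356,
  v_1 = u/||u|| ≈ (0.7497, 0.6618) (||v_1|| = 1).

λ_1 = 19.5311,  λ_2 = 11.4689;  v_1 ≈ (0.7497, 0.6618)


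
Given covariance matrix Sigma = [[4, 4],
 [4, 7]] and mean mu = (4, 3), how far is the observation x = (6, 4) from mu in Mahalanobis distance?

Step 1 — centre the observation: (x - mu) = (2, 1).

Step 2 — invert Sigma. det(Sigma) = 4·7 - (4)² = 12.
  Sigma^{-1} = (1/det) · [[d, -b], [-b, a]] = [[0.5833, -0.3333],
 [-0.3333, 0.3333]].

Step 3 — form the quadratic (x - mu)^T · Sigma^{-1} · (x - mu):
  Sigma^{-1} · (x - mu) = (0.8333, -0.3333).
  (x - mu)^T · [Sigma^{-1} · (x - mu)] = (2)·(0.8333) + (1)·(-0.3333) = 1.3333.

Step 4 — take square root: d = √(1.3333) ≈ 1.1547.

d(x, mu) = √(1.3333) ≈ 1.1547


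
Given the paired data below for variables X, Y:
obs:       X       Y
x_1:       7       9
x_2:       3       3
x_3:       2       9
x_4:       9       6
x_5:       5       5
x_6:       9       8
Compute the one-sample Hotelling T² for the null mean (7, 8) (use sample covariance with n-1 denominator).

Step 1 — sample mean vector:
  mean(X) = (7 + 3 + 2 + 9 + 5 + 9) / 6 = 35/6 = 5.8333
  mean(Y) = (9 + 3 + 9 + 6 + 5 + 8) / 6 = 40/6 = 6.6667
  x̄ = (5.8333, 6.6667),  deviation x̄ - mu_0 = (5.8333, 6.6667) - (7, 8) = (-1.1667, -1.3333).

Step 2 — sample covariance matrix, S[i,j] = (1/(n-1)) · Σ_k (x_{k,i} - mean_i) · (x_{k,j} - mean_j), divisor n-1 = 5:
  S[X,X] = ((1.1667)·(1.1667) + (-2.8333)·(-2.8333) + (-3.8333)·(-3.8333) + (3.1667)·(3.1667) + (-0.8333)·(-0.8333) + (3.1667)·(3.1667)) / 5 = 44.8333/5 = 8.9667
  S[X,Y] = ((1.1667)·(2.3333) + (-2.8333)·(-3.6667) + (-3.8333)·(2.3333) + (3.1667)·(-0.6667) + (-0.8333)·(-1.6667) + (3.1667)·(1.3333)) / 5 = 7.6667/5 = 1.5333
  S[Y,Y] = ((2.3333)·(2.3333) + (-3.6667)·(-3.6667) + (2.3333)·(2.3333) + (-0.6667)·(-0.6667) + (-1.6667)·(-1.6667) + (1.3333)·(1.3333)) / 5 = 29.3333/5 = 5.8667
  S = [[8.9667, 1.5333],
 [1.5333, 5.8667]].

Step 3 — invert S. det(S) = 8.9667·5.8667 - (1.5333)² = 50.2533.
  S^{-1} = (1/det) · [[d, -b], [-b, a]] = [[0.1167, -0.0305],
 [-0.0305, 0.1784]].

Step 4 — quadratic form (x̄ - mu_0)^T · S^{-1} · (x̄ - mu_0):
  S^{-1} · (x̄ - mu_0) = (-0.0955, -0.2023),
  (x̄ - mu_0)^T · [...] = (-1.1667)·(-0.0955) + (-1.3333)·(-0.2023) = 0.3812.

Step 5 — scale by n: T² = 6 · 0.3812 = 2.2871.

T² ≈ 2.2871


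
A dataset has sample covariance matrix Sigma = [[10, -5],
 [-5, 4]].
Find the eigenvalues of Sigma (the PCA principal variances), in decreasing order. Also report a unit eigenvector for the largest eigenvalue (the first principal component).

Step 1 — characteristic polynomial of 2×2 Sigma:
  det(Sigma - λI) = λ² - trace · λ + det = 0.
  trace = 10 + 4 = 14, det = 10·4 - (-5)² = 15.
Step 2 — discriminant:
  Δ = trace² - 4·det = 196 - 60 = 136.
Step 3 — eigenvalues:
  λ = (trace ± √Δ)/2 = (14 ± 11.6619)/2,
  λ_1 = 12.831,  λ_2 = 1.169.

Step 4 — unit eigenvector for λ_1: solve (Sigma - λ_1 I)v = 0. First row:
  (10 - 12.831)·v_x + (-5)·v_y = 0, i.e. (-2.831)·v_x + (-5)·v_y = 0,
  so v ∝ (b, λ_1 - a) = (-5, 2.831); multiply by -1 so the first entry is positive: u = (5, -2.831).
  ||u|| = √((5)² + (-2.831)²) = √(33.0143) ≈ 5.7458,
  v_1 = u/||u|| ≈ (0.8702, -0.4927) (||v_1|| = 1).

λ_1 = 12.831,  λ_2 = 1.169;  v_1 ≈ (0.8702, -0.4927)


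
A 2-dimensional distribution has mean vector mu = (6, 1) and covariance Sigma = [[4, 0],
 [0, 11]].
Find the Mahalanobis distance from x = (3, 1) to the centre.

Step 1 — centre the observation: (x - mu) = (-3, 0).

Step 2 — invert Sigma. det(Sigma) = 4·11 - (0)² = 44.
  Sigma^{-1} = (1/det) · [[d, -b], [-b, a]] = [[0.25, 0],
 [0, 0.0909]].

Step 3 — form the quadratic (x - mu)^T · Sigma^{-1} · (x - mu):
  Sigma^{-1} · (x - mu) = (-0.75, 0).
  (x - mu)^T · [Sigma^{-1} · (x - mu)] = (-3)·(-0.75) + (0)·(0) = 2.25.

Step 4 — take square root: d = √(2.25) ≈ 1.5.

d(x, mu) = √(2.25) ≈ 1.5


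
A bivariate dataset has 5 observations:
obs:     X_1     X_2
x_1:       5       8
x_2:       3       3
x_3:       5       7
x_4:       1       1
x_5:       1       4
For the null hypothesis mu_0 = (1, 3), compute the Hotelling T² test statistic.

Step 1 — sample mean vector:
  mean(X_1) = (5 + 3 + 5 + 1 + 1) / 5 = 15/5 = 3
  mean(X_2) = (8 + 3 + 7 + 1 + 4) / 5 = 23/5 = 4.6
  x̄ = (3, 4.6),  deviation x̄ - mu_0 = (3, 4.6) - (1, 3) = (2, 1.6).

Step 2 — sample covariance matrix, S[i,j] = (1/(n-1)) · Σ_k (x_{k,i} - mean_i) · (x_{k,j} - mean_j), divisor n-1 = 4:
  S[X_1,X_1] = ((2)·(2) + (0)·(0) + (2)·(2) + (-2)·(-2) + (-2)·(-2)) / 4 = 16/4 = 4
  S[X_1,X_2] = ((2)·(3.4) + (0)·(-1.6) + (2)·(2.4) + (-2)·(-3.6) + (-2)·(-0.6)) / 4 = 20/4 = 5
  S[X_2,X_2] = ((3.4)·(3.4) + (-1.6)·(-1.6) + (2.4)·(2.4) + (-3.6)·(-3.6) + (-0.6)·(-0.6)) / 4 = 33.2/4 = 8.3
  S = [[4, 5],
 [5, 8.3]].

Step 3 — invert S. det(S) = 4·8.3 - (5)² = 8.2.
  S^{-1} = (1/det) · [[d, -b], [-b, a]] = [[1.0122, -0.6098],
 [-0.6098, 0.4878]].

Step 4 — quadratic form (x̄ - mu_0)^T · S^{-1} · (x̄ - mu_0):
  S^{-1} · (x̄ - mu_0) = (1.0488, -0.439),
  (x̄ - mu_0)^T · [...] = (2)·(1.0488) + (1.6)·(-0.439) = 1.3951.

Step 5 — scale by n: T² = 5 · 1.3951 = 6.9756.

T² ≈ 6.9756


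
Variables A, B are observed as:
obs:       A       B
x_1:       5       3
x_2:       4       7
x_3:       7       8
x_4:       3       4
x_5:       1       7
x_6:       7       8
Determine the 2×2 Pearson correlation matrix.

Step 1 — column means:
  mean(A) = (5 + 4 + 7 + 3 + 1 + 7) / 6 = 27/6 = 4.5
  mean(B) = (3 + 7 + 8 + 4 + 7 + 8) / 6 = 37/6 = 6.1667

Step 2 — sample variances and covariances s[i,j] = (1/(n-1)) · Σ_k (x_{k,i} - mean_i) · (x_{k,j} - mean_j), with n-1 = 5:
  s[A,A] = ((0.5)·(0.5) + (-0.5)·(-0.5) + (2.5)·(2.5) + (-1.5)·(-1.5) + (-3.5)·(-3.5) + (2.5)·(2.5)) / 5 = 27.5/5 = 5.5
  s[A,B] = ((0.5)·(-3.1667) + (-0.5)·(0.8333) + (2.5)·(1.8333) + (-1.5)·(-2.1667) + (-3.5)·(0.8333) + (2.5)·(1.8333)) / 5 = 7.5/5 = 1.5
  s[B,B] = ((-3.1667)·(-3.1667) + (0.8333)·(0.8333) + (1.8333)·(1.8333) + (-2.1667)·(-2.1667) + (0.8333)·(0.8333) + (1.8333)·(1.8333)) / 5 = 22.8333/5 = 4.5667
  Sample standard deviations s_i = √(s[i,i]):
  s(A) = √(5.5) = 2.3452
  s(B) = √(4.5667) = 2.137

Step 3 — r_{ij} = s_{ij} / (s_i · s_j):
  r[A,A] = 1 (diagonal).
  r[A,B] = 1.5 / (2.3452 · 2.137) = 1.5 / 5.0117 = 0.2993
  r[B,B] = 1 (diagonal).

R is symmetric with unit diagonal. Assembling:

R = [[1, 0.2993],
 [0.2993, 1]]


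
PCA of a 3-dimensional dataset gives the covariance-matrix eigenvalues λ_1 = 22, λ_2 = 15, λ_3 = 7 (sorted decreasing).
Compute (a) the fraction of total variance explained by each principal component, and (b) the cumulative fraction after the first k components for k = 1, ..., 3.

Step 1 — total variance = trace(Sigma) = Σ λ_i = 22 + 15 + 7 = 44.

Step 2 — fraction explained by component i = λ_i / Σ λ:
  PC1: 22/44 = 0.5
  PC2: 15/44 = 0.3409
  PC3: 7/44 = 0.1591

Step 3 — cumulative fraction after k components = (λ_1 + ... + λ_k) / Σ λ:
  k = 1: 22/44 = 0.5
  k = 2: (22 + 15)/44 = 37/44 = 0.8409
  k = 3: (22 + 15 + 7)/44 = 44/44 = 1

Summary (fraction, with percent):

explained: PC1 0.5 (50%), PC2 0.3409 (34.09%), PC3 0.1591 (15.91%);  cumulative: 0.5, 0.8409, 1


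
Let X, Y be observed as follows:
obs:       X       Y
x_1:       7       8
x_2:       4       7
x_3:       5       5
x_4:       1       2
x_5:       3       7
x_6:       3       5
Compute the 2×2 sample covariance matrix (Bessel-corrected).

Step 1 — column means:
  mean(X) = (7 + 4 + 5 + 1 + 3 + 3) / 6 = 23/6 = 3.8333
  mean(Y) = (8 + 7 + 5 + 2 + 7 + 5) / 6 = 34/6 = 5.6667

Step 2 — sample covariance S[i,j] = (1/(n-1)) · Σ_k (x_{k,i} - mean_i) · (x_{k,j} - mean_j), with n-1 = 5.
  S[X,X] = ((3.1667)·(3.1667) + (0.1667)·(0.1667) + (1.1667)·(1.1667) + (-2.8333)·(-2.8333) + (-0.8333)·(-0.8333) + (-0.8333)·(-0.8333)) / 5 = 20.8333/5 = 4.1667
  S[X,Y] = ((3.1667)·(2.3333) + (0.1667)·(1.3333) + (1.1667)·(-0.6667) + (-2.8333)·(-3.6667) + (-0.8333)·(1.3333) + (-0.8333)·(-0.6667)) / 5 = 16.6667/5 = 3.3333
  S[Y,Y] = ((2.3333)·(2.3333) + (1.3333)·(1.3333) + (-0.6667)·(-0.6667) + (-3.6667)·(-3.6667) + (1.3333)·(1.3333) + (-0.6667)·(-0.6667)) / 5 = 23.3333/5 = 4.6667

S is symmetric (S[j,i] = S[i,j]). Assembling:

S = [[4.1667, 3.3333],
 [3.3333, 4.6667]]


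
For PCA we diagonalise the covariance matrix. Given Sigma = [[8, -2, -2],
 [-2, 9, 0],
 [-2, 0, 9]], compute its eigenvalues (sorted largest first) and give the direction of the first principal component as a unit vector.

Step 1 — characteristic polynomial p(λ) = det(λI - Sigma) = λ³ - tr·λ² + c_1·λ - det, where tr = trace, c_1 = sum of the principal 2×2 minors, det = det(Sigma):
  tr = 8 + 9 + 9 = 26,
  c_1 = (8·9 - (-2)²) + (8·9 - (-2)²) + (9·9 - (0)²) = 68 + 68 + 81 = 217,
  det = 8·(9·9 - (0)²) - (-2)·((-2)·9 - (0)·(-2)) + (-2)·((-2)·(0) - 9·(-2)) = 8·(81) - (-2)·(-18) + (-2)·(18) = 576.
  So p(λ) = λ³ - 26λ² + 217λ - 576.
Step 2 — look for an integer root (rational root theorem: any rational root is an integer divisor of 576). Testing λ = 9:
  p(9) = 729 - 2106 + 1953 - 576 = 0  ✓
  Dividing out (λ - 9): p(λ) = (λ - 9)(λ² - 17λ + 64).
Step 3 — remaining eigenvalues from the quadratic λ² - 17λ + 64 = 0:
  Δ = 17² - 4·64 = 289 - 256 = 33,  λ = (17 ± √33)/2 = (17 ± 5.7446)/2 ≈ 11.3723 or 5.6277.
  Sorted: λ_1 = 11.3723,  λ_2 = 9,  λ_3 = 5.6277  (check: sum = 26 = tr ✓).

Step 4 — unit eigenvector for λ_1 ≈ 11.3723: v spans the null space of (Sigma - λ_1 I), whose rows are
  r_1 = (-3.3723, -2, -2),  r_2 = (-2, -2.3723, 0),  r_3 = (-2, 0, -2.3723).
  v is orthogonal to every row, so take v ∝ r_1 × r_2 = ((-2)·(0) - (-2)·(-2.3723), (-2)·(-2) - (-3.3723)·(0), (-3.3723)·(-2.3723) - (-2)·(-2)) ≈ (-4.7446, 4, 4).
  Rescale (multiply by -1 so the first nonzero entry is positive): u = (4.7446, -4, -4).
  ||u|| = √((4.7446)² + (-4)² + (-4)²) = √(54.5109) ≈ 7.3831,  v_1 = u/||u|| ≈ (0.6426, -0.5418, -0.5418) (||v_1|| = 1).

λ_1 = 11.3723,  λ_2 = 9,  λ_3 = 5.6277;  v_1 ≈ (0.6426, -0.5418, -0.5418)


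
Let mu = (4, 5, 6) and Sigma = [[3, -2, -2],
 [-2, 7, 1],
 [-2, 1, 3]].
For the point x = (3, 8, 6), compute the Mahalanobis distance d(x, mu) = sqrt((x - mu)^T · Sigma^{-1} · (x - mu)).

Step 1 — centre the observation: (x - mu) = (-1, 3, 0).

Step 2 — invert Sigma (cofactor / det for 3×3, or solve directly):
  Sigma^{-1} = [[0.7143, 0.1429, 0.4286],
 [0.1429, 0.1786, 0.0357],
 [0.4286, 0.0357, 0.6071]].

Step 3 — form the quadratic (x - mu)^T · Sigma^{-1} · (x - mu):
  Sigma^{-1} · (x - mu) = (-0.2857, 0.3929, -0.3214).
  (x - mu)^T · [Sigma^{-1} · (x - mu)] = (-1)·(-0.2857) + (3)·(0.3929) + (0)·(-0.3214) = 1.4643.

Step 4 — take square root: d = √(1.4643) ≈ 1.2101.

d(x, mu) = √(1.4643) ≈ 1.2101


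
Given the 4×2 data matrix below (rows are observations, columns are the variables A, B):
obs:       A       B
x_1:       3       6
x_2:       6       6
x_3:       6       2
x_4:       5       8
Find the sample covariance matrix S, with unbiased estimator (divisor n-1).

Step 1 — column means:
  mean(A) = (3 + 6 + 6 + 5) / 4 = 20/4 = 5
  mean(B) = (6 + 6 + 2 + 8) / 4 = 22/4 = 5.5

Step 2 — sample covariance S[i,j] = (1/(n-1)) · Σ_k (x_{k,i} - mean_i) · (x_{k,j} - mean_j), with n-1 = 3.
  S[A,A] = ((-2)·(-2) + (1)·(1) + (1)·(1) + (0)·(0)) / 3 = 6/3 = 2
  S[A,B] = ((-2)·(0.5) + (1)·(0.5) + (1)·(-3.5) + (0)·(2.5)) / 3 = -4/3 = -1.3333
  S[B,B] = ((0.5)·(0.5) + (0.5)·(0.5) + (-3.5)·(-3.5) + (2.5)·(2.5)) / 3 = 19/3 = 6.3333

S is symmetric (S[j,i] = S[i,j]). Assembling:

S = [[2, -1.3333],
 [-1.3333, 6.3333]]


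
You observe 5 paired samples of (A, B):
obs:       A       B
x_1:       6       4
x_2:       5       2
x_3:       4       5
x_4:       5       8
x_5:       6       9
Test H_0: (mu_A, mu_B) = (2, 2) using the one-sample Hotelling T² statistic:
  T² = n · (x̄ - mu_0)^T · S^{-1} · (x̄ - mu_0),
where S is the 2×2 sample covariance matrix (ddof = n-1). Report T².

Step 1 — sample mean vector:
  mean(A) = (6 + 5 + 4 + 5 + 6) / 5 = 26/5 = 5.2
  mean(B) = (4 + 2 + 5 + 8 + 9) / 5 = 28/5 = 5.6
  x̄ = (5.2, 5.6),  deviation x̄ - mu_0 = (5.2, 5.6) - (2, 2) = (3.2, 3.6).

Step 2 — sample covariance matrix, S[i,j] = (1/(n-1)) · Σ_k (x_{k,i} - mean_i) · (x_{k,j} - mean_j), divisor n-1 = 4:
  S[A,A] = ((0.8)·(0.8) + (-0.2)·(-0.2) + (-1.2)·(-1.2) + (-0.2)·(-0.2) + (0.8)·(0.8)) / 4 = 2.8/4 = 0.7
  S[A,B] = ((0.8)·(-1.6) + (-0.2)·(-3.6) + (-1.2)·(-0.6) + (-0.2)·(2.4) + (0.8)·(3.4)) / 4 = 2.4/4 = 0.6
  S[B,B] = ((-1.6)·(-1.6) + (-3.6)·(-3.6) + (-0.6)·(-0.6) + (2.4)·(2.4) + (3.4)·(3.4)) / 4 = 33.2/4 = 8.3
  S = [[0.7, 0.6],
 [0.6, 8.3]].

Step 3 — invert S. det(S) = 0.7·8.3 - (0.6)² = 5.45.
  S^{-1} = (1/det) · [[d, -b], [-b, a]] = [[1.5229, -0.1101],
 [-0.1101, 0.1284]].

Step 4 — quadratic form (x̄ - mu_0)^T · S^{-1} · (x̄ - mu_0):
  S^{-1} · (x̄ - mu_0) = (4.4771, 0.1101),
  (x̄ - mu_0)^T · [...] = (3.2)·(4.4771) + (3.6)·(0.1101) = 14.7229.

Step 5 — scale by n: T² = 5 · 14.7229 = 73.6147.

T² ≈ 73.6147


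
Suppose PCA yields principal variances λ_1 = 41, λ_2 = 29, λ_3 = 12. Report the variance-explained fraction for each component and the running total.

Step 1 — total variance = trace(Sigma) = Σ λ_i = 41 + 29 + 12 = 82.

Step 2 — fraction explained by component i = λ_i / Σ λ:
  PC1: 41/82 = 0.5
  PC2: 29/82 = 0.3537
  PC3: 12/82 = 0.1463

Step 3 — cumulative fraction after k components = (λ_1 + ... + λ_k) / Σ λ:
  k = 1: 41/82 = 0.5
  k = 2: (41 + 29)/82 = 70/82 = 0.8537
  k = 3: (41 + 29 + 12)/82 = 82/82 = 1

Summary (fraction, with percent):

explained: PC1 0.5 (50%), PC2 0.3537 (35.37%), PC3 0.1463 (14.63%);  cumulative: 0.5, 0.8537, 1


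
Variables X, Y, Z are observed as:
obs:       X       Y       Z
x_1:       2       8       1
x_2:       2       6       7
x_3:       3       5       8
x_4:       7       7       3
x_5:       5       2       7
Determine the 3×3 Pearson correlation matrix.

Step 1 — column means:
  mean(X) = (2 + 2 + 3 + 7 + 5) / 5 = 19/5 = 3.8
  mean(Y) = (8 + 6 + 5 + 7 + 2) / 5 = 28/5 = 5.6
  mean(Z) = (1 + 7 + 8 + 3 + 7) / 5 = 26/5 = 5.2

Step 2 — sample variances and covariances s[i,j] = (1/(n-1)) · Σ_k (x_{k,i} - mean_i) · (x_{k,j} - mean_j), with n-1 = 4:
  s[X,X] = ((-1.8)·(-1.8) + (-1.8)·(-1.8) + (-0.8)·(-0.8) + (3.2)·(3.2) + (1.2)·(1.2)) / 4 = 18.8/4 = 4.7
  s[X,Y] = ((-1.8)·(2.4) + (-1.8)·(0.4) + (-0.8)·(-0.6) + (3.2)·(1.4) + (1.2)·(-3.6)) / 4 = -4.4/4 = -1.1
  s[X,Z] = ((-1.8)·(-4.2) + (-1.8)·(1.8) + (-0.8)·(2.8) + (3.2)·(-2.2) + (1.2)·(1.8)) / 4 = -2.8/4 = -0.7
  s[Y,Y] = ((2.4)·(2.4) + (0.4)·(0.4) + (-0.6)·(-0.6) + (1.4)·(1.4) + (-3.6)·(-3.6)) / 4 = 21.2/4 = 5.3
  s[Y,Z] = ((2.4)·(-4.2) + (0.4)·(1.8) + (-0.6)·(2.8) + (1.4)·(-2.2) + (-3.6)·(1.8)) / 4 = -20.6/4 = -5.15
  s[Z,Z] = ((-4.2)·(-4.2) + (1.8)·(1.8) + (2.8)·(2.8) + (-2.2)·(-2.2) + (1.8)·(1.8)) / 4 = 36.8/4 = 9.2
  Sample standard deviations s_i = √(s[i,i]):
  s(X) = √(4.7) = 2.1679
  s(Y) = √(5.3) = 2.3022
  s(Z) = √(9.2) = 3.0332

Step 3 — r_{ij} = s_{ij} / (s_i · s_j):
  r[X,X] = 1 (diagonal).
  r[X,Y] = -1.1 / (2.1679 · 2.3022) = -1.1 / 4.991 = -0.2204
  r[X,Z] = -0.7 / (2.1679 · 3.0332) = -0.7 / 6.5757 = -0.1065
  r[Y,Y] = 1 (diagonal).
  r[Y,Z] = -5.15 / (2.3022 · 3.0332) = -5.15 / 6.9828 = -0.7375
  r[Z,Z] = 1 (diagonal).

R is symmetric with unit diagonal. Assembling:

R = [[1, -0.2204, -0.1065],
 [-0.2204, 1, -0.7375],
 [-0.1065, -0.7375, 1]]


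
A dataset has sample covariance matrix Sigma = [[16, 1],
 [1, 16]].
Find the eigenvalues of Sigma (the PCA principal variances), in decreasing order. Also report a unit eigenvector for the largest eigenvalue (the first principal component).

Step 1 — characteristic polynomial of 2×2 Sigma:
  det(Sigma - λI) = λ² - trace · λ + det = 0.
  trace = 16 + 16 = 32, det = 16·16 - (1)² = 255.
Step 2 — discriminant:
  Δ = trace² - 4·det = 1024 - 1020 = 4.
Step 3 — eigenvalues:
  λ = (trace ± √Δ)/2 = (32 ± 2)/2,
  λ_1 = 17,  λ_2 = 15.

Step 4 — unit eigenvector for λ_1: solve (Sigma - λ_1 I)v = 0. First row:
  (16 - 17)·v_x + (1)·v_y = 0, i.e. (-1)·v_x + (1)·v_y = 0,
  so v ∝ (b, λ_1 - a) = (1, 1) = u.
  ||u|| = √((1)² + (1)²) = √(2) ≈ 1.4142,
  v_1 = u/||u|| ≈ (0.7071, 0.7071) (||v_1|| = 1).

λ_1 = 17,  λ_2 = 15;  v_1 ≈ (0.7071, 0.7071)


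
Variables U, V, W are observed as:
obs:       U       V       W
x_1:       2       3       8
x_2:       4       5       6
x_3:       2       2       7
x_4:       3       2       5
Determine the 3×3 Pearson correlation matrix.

Step 1 — column means:
  mean(U) = (2 + 4 + 2 + 3) / 4 = 11/4 = 2.75
  mean(V) = (3 + 5 + 2 + 2) / 4 = 12/4 = 3
  mean(W) = (8 + 6 + 7 + 5) / 4 = 26/4 = 6.5

Step 2 — sample variances and covariances s[i,j] = (1/(n-1)) · Σ_k (x_{k,i} - mean_i) · (x_{k,j} - mean_j), with n-1 = 3:
  s[U,U] = ((-0.75)·(-0.75) + (1.25)·(1.25) + (-0.75)·(-0.75) + (0.25)·(0.25)) / 3 = 2.75/3 = 0.9167
  s[U,V] = ((-0.75)·(0) + (1.25)·(2) + (-0.75)·(-1) + (0.25)·(-1)) / 3 = 3/3 = 1
  s[U,W] = ((-0.75)·(1.5) + (1.25)·(-0.5) + (-0.75)·(0.5) + (0.25)·(-1.5)) / 3 = -2.5/3 = -0.8333
  s[V,V] = ((0)·(0) + (2)·(2) + (-1)·(-1) + (-1)·(-1)) / 3 = 6/3 = 2
  s[V,W] = ((0)·(1.5) + (2)·(-0.5) + (-1)·(0.5) + (-1)·(-1.5)) / 3 = 0/3 = 0
  s[W,W] = ((1.5)·(1.5) + (-0.5)·(-0.5) + (0.5)·(0.5) + (-1.5)·(-1.5)) / 3 = 5/3 = 1.6667
  Sample standard deviations s_i = √(s[i,i]):
  s(U) = √(0.9167) = 0.9574
  s(V) = √(2) = 1.4142
  s(W) = √(1.6667) = 1.291

Step 3 — r_{ij} = s_{ij} / (s_i · s_j):
  r[U,U] = 1 (diagonal).
  r[U,V] = 1 / (0.9574 · 1.4142) = 1 / 1.354 = 0.7385
  r[U,W] = -0.8333 / (0.9574 · 1.291) = -0.8333 / 1.236 = -0.6742
  r[V,V] = 1 (diagonal).
  r[V,W] = 0 / (1.4142 · 1.291) = 0 / 1.8257 = 0
  r[W,W] = 1 (diagonal).

R is symmetric with unit diagonal. Assembling:

R = [[1, 0.7385, -0.6742],
 [0.7385, 1, 0],
 [-0.6742, 0, 1]]


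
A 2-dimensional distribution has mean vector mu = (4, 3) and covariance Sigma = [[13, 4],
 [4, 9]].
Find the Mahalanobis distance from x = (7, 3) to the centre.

Step 1 — centre the observation: (x - mu) = (3, 0).

Step 2 — invert Sigma. det(Sigma) = 13·9 - (4)² = 101.
  Sigma^{-1} = (1/det) · [[d, -b], [-b, a]] = [[0.0891, -0.0396],
 [-0.0396, 0.1287]].

Step 3 — form the quadratic (x - mu)^T · Sigma^{-1} · (x - mu):
  Sigma^{-1} · (x - mu) = (0.2673, -0.1188).
  (x - mu)^T · [Sigma^{-1} · (x - mu)] = (3)·(0.2673) + (0)·(-0.1188) = 0.802.

Step 4 — take square root: d = √(0.802) ≈ 0.8955.

d(x, mu) = √(0.802) ≈ 0.8955


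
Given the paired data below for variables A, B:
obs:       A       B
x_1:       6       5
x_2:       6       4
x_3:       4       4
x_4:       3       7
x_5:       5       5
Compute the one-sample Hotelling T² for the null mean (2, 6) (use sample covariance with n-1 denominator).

Step 1 — sample mean vector:
  mean(A) = (6 + 6 + 4 + 3 + 5) / 5 = 24/5 = 4.8
  mean(B) = (5 + 4 + 4 + 7 + 5) / 5 = 25/5 = 5
  x̄ = (4.8, 5),  deviation x̄ - mu_0 = (4.8, 5) - (2, 6) = (2.8, -1).

Step 2 — sample covariance matrix, S[i,j] = (1/(n-1)) · Σ_k (x_{k,i} - mean_i) · (x_{k,j} - mean_j), divisor n-1 = 4:
  S[A,A] = ((1.2)·(1.2) + (1.2)·(1.2) + (-0.8)·(-0.8) + (-1.8)·(-1.8) + (0.2)·(0.2)) / 4 = 6.8/4 = 1.7
  S[A,B] = ((1.2)·(0) + (1.2)·(-1) + (-0.8)·(-1) + (-1.8)·(2) + (0.2)·(0)) / 4 = -4/4 = -1
  S[B,B] = ((0)·(0) + (-1)·(-1) + (-1)·(-1) + (2)·(2) + (0)·(0)) / 4 = 6/4 = 1.5
  S = [[1.7, -1],
 [-1, 1.5]].

Step 3 — invert S. det(S) = 1.7·1.5 - (-1)² = 1.55.
  S^{-1} = (1/det) · [[d, -b], [-b, a]] = [[0.9677, 0.6452],
 [0.6452, 1.0968]].

Step 4 — quadratic form (x̄ - mu_0)^T · S^{-1} · (x̄ - mu_0):
  S^{-1} · (x̄ - mu_0) = (2.0645, 0.7097),
  (x̄ - mu_0)^T · [...] = (2.8)·(2.0645) + (-1)·(0.7097) = 5.071.

Step 5 — scale by n: T² = 5 · 5.071 = 25.3548.

T² ≈ 25.3548


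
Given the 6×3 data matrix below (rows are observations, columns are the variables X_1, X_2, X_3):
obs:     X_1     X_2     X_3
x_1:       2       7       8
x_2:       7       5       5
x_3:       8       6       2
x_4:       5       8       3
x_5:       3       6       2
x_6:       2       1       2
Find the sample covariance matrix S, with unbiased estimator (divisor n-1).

Step 1 — column means:
  mean(X_1) = (2 + 7 + 8 + 5 + 3 + 2) / 6 = 27/6 = 4.5
  mean(X_2) = (7 + 5 + 6 + 8 + 6 + 1) / 6 = 33/6 = 5.5
  mean(X_3) = (8 + 5 + 2 + 3 + 2 + 2) / 6 = 22/6 = 3.6667

Step 2 — sample covariance S[i,j] = (1/(n-1)) · Σ_k (x_{k,i} - mean_i) · (x_{k,j} - mean_j), with n-1 = 5.
  S[X_1,X_1] = ((-2.5)·(-2.5) + (2.5)·(2.5) + (3.5)·(3.5) + (0.5)·(0.5) + (-1.5)·(-1.5) + (-2.5)·(-2.5)) / 5 = 33.5/5 = 6.7
  S[X_1,X_2] = ((-2.5)·(1.5) + (2.5)·(-0.5) + (3.5)·(0.5) + (0.5)·(2.5) + (-1.5)·(0.5) + (-2.5)·(-4.5)) / 5 = 8.5/5 = 1.7
  S[X_1,X_3] = ((-2.5)·(4.3333) + (2.5)·(1.3333) + (3.5)·(-1.6667) + (0.5)·(-0.6667) + (-1.5)·(-1.6667) + (-2.5)·(-1.6667)) / 5 = -7/5 = -1.4
  S[X_2,X_2] = ((1.5)·(1.5) + (-0.5)·(-0.5) + (0.5)·(0.5) + (2.5)·(2.5) + (0.5)·(0.5) + (-4.5)·(-4.5)) / 5 = 29.5/5 = 5.9
  S[X_2,X_3] = ((1.5)·(4.3333) + (-0.5)·(1.3333) + (0.5)·(-1.6667) + (2.5)·(-0.6667) + (0.5)·(-1.6667) + (-4.5)·(-1.6667)) / 5 = 10/5 = 2
  S[X_3,X_3] = ((4.3333)·(4.3333) + (1.3333)·(1.3333) + (-1.6667)·(-1.6667) + (-0.6667)·(-0.6667) + (-1.6667)·(-1.6667) + (-1.6667)·(-1.6667)) / 5 = 29.3333/5 = 5.8667

S is symmetric (S[j,i] = S[i,j]). Assembling:

S = [[6.7, 1.7, -1.4],
 [1.7, 5.9, 2],
 [-1.4, 2, 5.8667]]


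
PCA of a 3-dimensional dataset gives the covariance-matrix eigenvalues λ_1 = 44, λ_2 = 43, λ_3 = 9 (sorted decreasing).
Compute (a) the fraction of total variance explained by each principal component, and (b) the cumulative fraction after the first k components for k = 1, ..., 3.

Step 1 — total variance = trace(Sigma) = Σ λ_i = 44 + 43 + 9 = 96.

Step 2 — fraction explained by component i = λ_i / Σ λ:
  PC1: 44/96 = 0.4583
  PC2: 43/96 = 0.4479
  PC3: 9/96 = 0.0938

Step 3 — cumulative fraction after k components = (λ_1 + ... + λ_k) / Σ λ:
  k = 1: 44/96 = 0.4583
  k = 2: (44 + 43)/96 = 87/96 = 0.9062
  k = 3: (44 + 43 + 9)/96 = 96/96 = 1

Summary (fraction, with percent):

explained: PC1 0.4583 (45.83%), PC2 0.4479 (44.79%), PC3 0.0938 (9.38%);  cumulative: 0.4583, 0.9062, 1


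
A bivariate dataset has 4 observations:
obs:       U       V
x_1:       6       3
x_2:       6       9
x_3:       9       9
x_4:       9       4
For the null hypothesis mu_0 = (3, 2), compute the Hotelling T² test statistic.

Step 1 — sample mean vector:
  mean(U) = (6 + 6 + 9 + 9) / 4 = 30/4 = 7.5
  mean(V) = (3 + 9 + 9 + 4) / 4 = 25/4 = 6.25
  x̄ = (7.5, 6.25),  deviation x̄ - mu_0 = (7.5, 6.25) - (3, 2) = (4.5, 4.25).

Step 2 — sample covariance matrix, S[i,j] = (1/(n-1)) · Σ_k (x_{k,i} - mean_i) · (x_{k,j} - mean_j), divisor n-1 = 3:
  S[U,U] = ((-1.5)·(-1.5) + (-1.5)·(-1.5) + (1.5)·(1.5) + (1.5)·(1.5)) / 3 = 9/3 = 3
  S[U,V] = ((-1.5)·(-3.25) + (-1.5)·(2.75) + (1.5)·(2.75) + (1.5)·(-2.25)) / 3 = 1.5/3 = 0.5
  S[V,V] = ((-3.25)·(-3.25) + (2.75)·(2.75) + (2.75)·(2.75) + (-2.25)·(-2.25)) / 3 = 30.75/3 = 10.25
  S = [[3, 0.5],
 [0.5, 10.25]].

Step 3 — invert S. det(S) = 3·10.25 - (0.5)² = 30.5.
  S^{-1} = (1/det) · [[d, -b], [-b, a]] = [[0.3361, -0.0164],
 [-0.0164, 0.0984]].

Step 4 — quadratic form (x̄ - mu_0)^T · S^{-1} · (x̄ - mu_0):
  S^{-1} · (x̄ - mu_0) = (1.4426, 0.3443),
  (x̄ - mu_0)^T · [...] = (4.5)·(1.4426) + (4.25)·(0.3443) = 7.9549.

Step 5 — scale by n: T² = 4 · 7.9549 = 31.8197.

T² ≈ 31.8197


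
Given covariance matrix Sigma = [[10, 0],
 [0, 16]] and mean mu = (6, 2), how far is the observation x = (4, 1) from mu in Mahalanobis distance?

Step 1 — centre the observation: (x - mu) = (-2, -1).

Step 2 — invert Sigma. det(Sigma) = 10·16 - (0)² = 160.
  Sigma^{-1} = (1/det) · [[d, -b], [-b, a]] = [[0.1, 0],
 [0, 0.0625]].

Step 3 — form the quadratic (x - mu)^T · Sigma^{-1} · (x - mu):
  Sigma^{-1} · (x - mu) = (-0.2, -0.0625).
  (x - mu)^T · [Sigma^{-1} · (x - mu)] = (-2)·(-0.2) + (-1)·(-0.0625) = 0.4625.

Step 4 — take square root: d = √(0.4625) ≈ 0.6801.

d(x, mu) = √(0.4625) ≈ 0.6801


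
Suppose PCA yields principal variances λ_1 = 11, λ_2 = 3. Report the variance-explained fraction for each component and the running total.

Step 1 — total variance = trace(Sigma) = Σ λ_i = 11 + 3 = 14.

Step 2 — fraction explained by component i = λ_i / Σ λ:
  PC1: 11/14 = 0.7857
  PC2: 3/14 = 0.2143

Step 3 — cumulative fraction after k components = (λ_1 + ... + λ_k) / Σ λ:
  k = 1: 11/14 = 0.7857
  k = 2: (11 + 3)/14 = 14/14 = 1

Summary (fraction, with percent):

explained: PC1 0.7857 (78.57%), PC2 0.2143 (21.43%);  cumulative: 0.7857, 1


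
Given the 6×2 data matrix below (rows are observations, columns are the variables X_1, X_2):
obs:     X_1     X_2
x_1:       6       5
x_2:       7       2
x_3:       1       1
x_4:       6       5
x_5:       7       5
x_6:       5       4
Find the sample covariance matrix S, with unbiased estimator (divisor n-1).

Step 1 — column means:
  mean(X_1) = (6 + 7 + 1 + 6 + 7 + 5) / 6 = 32/6 = 5.3333
  mean(X_2) = (5 + 2 + 1 + 5 + 5 + 4) / 6 = 22/6 = 3.6667

Step 2 — sample covariance S[i,j] = (1/(n-1)) · Σ_k (x_{k,i} - mean_i) · (x_{k,j} - mean_j), with n-1 = 5.
  S[X_1,X_1] = ((0.6667)·(0.6667) + (1.6667)·(1.6667) + (-4.3333)·(-4.3333) + (0.6667)·(0.6667) + (1.6667)·(1.6667) + (-0.3333)·(-0.3333)) / 5 = 25.3333/5 = 5.0667
  S[X_1,X_2] = ((0.6667)·(1.3333) + (1.6667)·(-1.6667) + (-4.3333)·(-2.6667) + (0.6667)·(1.3333) + (1.6667)·(1.3333) + (-0.3333)·(0.3333)) / 5 = 12.6667/5 = 2.5333
  S[X_2,X_2] = ((1.3333)·(1.3333) + (-1.6667)·(-1.6667) + (-2.6667)·(-2.6667) + (1.3333)·(1.3333) + (1.3333)·(1.3333) + (0.3333)·(0.3333)) / 5 = 15.3333/5 = 3.0667

S is symmetric (S[j,i] = S[i,j]). Assembling:

S = [[5.0667, 2.5333],
 [2.5333, 3.0667]]


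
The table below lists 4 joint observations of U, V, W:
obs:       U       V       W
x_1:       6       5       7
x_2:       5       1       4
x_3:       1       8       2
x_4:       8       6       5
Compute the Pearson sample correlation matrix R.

Step 1 — column means:
  mean(U) = (6 + 5 + 1 + 8) / 4 = 20/4 = 5
  mean(V) = (5 + 1 + 8 + 6) / 4 = 20/4 = 5
  mean(W) = (7 + 4 + 2 + 5) / 4 = 18/4 = 4.5

Step 2 — sample variances and covariances s[i,j] = (1/(n-1)) · Σ_k (x_{k,i} - mean_i) · (x_{k,j} - mean_j), with n-1 = 3:
  s[U,U] = ((1)·(1) + (0)·(0) + (-4)·(-4) + (3)·(3)) / 3 = 26/3 = 8.6667
  s[U,V] = ((1)·(0) + (0)·(-4) + (-4)·(3) + (3)·(1)) / 3 = -9/3 = -3
  s[U,W] = ((1)·(2.5) + (0)·(-0.5) + (-4)·(-2.5) + (3)·(0.5)) / 3 = 14/3 = 4.6667
  s[V,V] = ((0)·(0) + (-4)·(-4) + (3)·(3) + (1)·(1)) / 3 = 26/3 = 8.6667
  s[V,W] = ((0)·(2.5) + (-4)·(-0.5) + (3)·(-2.5) + (1)·(0.5)) / 3 = -5/3 = -1.6667
  s[W,W] = ((2.5)·(2.5) + (-0.5)·(-0.5) + (-2.5)·(-2.5) + (0.5)·(0.5)) / 3 = 13/3 = 4.3333
  Sample standard deviations s_i = √(s[i,i]):
  s(U) = √(8.6667) = 2.9439
  s(V) = √(8.6667) = 2.9439
  s(W) = √(4.3333) = 2.0817

Step 3 — r_{ij} = s_{ij} / (s_i · s_j):
  r[U,U] = 1 (diagonal).
  r[U,V] = -3 / (2.9439 · 2.9439) = -3 / 8.6667 = -0.3462
  r[U,W] = 4.6667 / (2.9439 · 2.0817) = 4.6667 / 6.1283 = 0.7615
  r[V,V] = 1 (diagonal).
  r[V,W] = -1.6667 / (2.9439 · 2.0817) = -1.6667 / 6.1283 = -0.272
  r[W,W] = 1 (diagonal).

R is symmetric with unit diagonal. Assembling:

R = [[1, -0.3462, 0.7615],
 [-0.3462, 1, -0.272],
 [0.7615, -0.272, 1]]


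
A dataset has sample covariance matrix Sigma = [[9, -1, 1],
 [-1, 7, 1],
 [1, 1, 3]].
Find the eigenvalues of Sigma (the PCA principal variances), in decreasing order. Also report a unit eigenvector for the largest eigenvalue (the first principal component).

Step 1 — characteristic polynomial p(λ) = det(λI - Sigma) = λ³ - tr·λ² + c_1·λ - det, where tr = trace, c_1 = sum of the principal 2×2 minors, det = det(Sigma):
  tr = 9 + 7 + 3 = 19,
  c_1 = (9·7 - (-1)²) + (9·3 - (1)²) + (7·3 - (1)²) = 62 + 26 + 20 = 108,
  det = 9·(7·3 - (1)²) - (-1)·((-1)·3 - (1)·(1)) + (1)·((-1)·(1) - 7·(1)) = 9·(20) - (-1)·(-4) + (1)·(-8) = 168.
  So p(λ) = λ³ - 19λ² + 108λ - 168.
Step 2 — look for an integer root (rational root theorem: any rational root is an integer divisor of 168). Testing λ = 7:
  p(7) = 343 - 931 + 756 - 168 = 0  ✓
  Dividing out (λ - 7): p(λ) = (λ - 7)(λ² - 12λ + 24).
Step 3 — remaining eigenvalues from the quadratic λ² - 12λ + 24 = 0:
  Δ = 12² - 4·24 = 144 - 96 = 48,  λ = (12 ± √48)/2 = (12 ± 6.9282)/2 ≈ 9.4641 or 2.5359.
  Sorted: λ_1 = 9.4641,  λ_2 = 7,  λ_3 = 2.5359  (check: sum = 19 = tr ✓).

Step 4 — unit eigenvector for λ_1 ≈ 9.4641: v spans the null space of (Sigma - λ_1 I), whose rows are
  r_1 = (-0.4641, -1, 1),  r_2 = (-1, -2.4641, 1),  r_3 = (1, 1, -6.4641).
  v is orthogonal to every row, so take v ∝ r_2 × r_3 = ((-2.4641)·(-6.4641) - (1)·(1), (1)·(1) - (-1)·(-6.4641), (-1)·(1) - (-2.4641)·(1)) ≈ (14.9282, -5.4641, 1.4641).
  Let u = (14.9282, -5.4641, 1.4641).
  ||u|| = √((14.9282)² + (-5.4641)² + (1.4641)²) = √(254.8513) ≈ 15.9641,  v_1 = u/||u|| ≈ (0.9351, -0.3423, 0.0917) (||v_1|| = 1).

λ_1 = 9.4641,  λ_2 = 7,  λ_3 = 2.5359;  v_1 ≈ (0.9351, -0.3423, 0.0917)


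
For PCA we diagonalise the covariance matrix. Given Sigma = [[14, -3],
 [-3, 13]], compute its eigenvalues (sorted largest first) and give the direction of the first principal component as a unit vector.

Step 1 — characteristic polynomial of 2×2 Sigma:
  det(Sigma - λI) = λ² - trace · λ + det = 0.
  trace = 14 + 13 = 27, det = 14·13 - (-3)² = 173.
Step 2 — discriminant:
  Δ = trace² - 4·det = 729 - 692 = 37.
Step 3 — eigenvalues:
  λ = (trace ± √Δ)/2 = (27 ± 6.0828)/2,
  λ_1 = 16.5414,  λ_2 = 10.4586.

Step 4 — unit eigenvector for λ_1: solve (Sigma - λ_1 I)v = 0. First row:
  (14 - 16.5414)·v_x + (-3)·v_y = 0, i.e. (-2.5414)·v_x + (-3)·v_y = 0,
  so v ∝ (b, λ_1 - a) = (-3, 2.5414); multiply by -1 so the first entry is positive: u = (3, -2.5414).
  ||u|| = √((3)² + (-2.5414)²) = √(15.4586) ≈ 3.9317,
  v_1 = u/||u|| ≈ (0.763, -0.6464) (||v_1|| = 1).

λ_1 = 16.5414,  λ_2 = 10.4586;  v_1 ≈ (0.763, -0.6464)


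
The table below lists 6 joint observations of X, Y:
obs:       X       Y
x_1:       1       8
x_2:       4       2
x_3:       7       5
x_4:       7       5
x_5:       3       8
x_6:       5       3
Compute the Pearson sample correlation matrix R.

Step 1 — column means:
  mean(X) = (1 + 4 + 7 + 7 + 3 + 5) / 6 = 27/6 = 4.5
  mean(Y) = (8 + 2 + 5 + 5 + 8 + 3) / 6 = 31/6 = 5.1667

Step 2 — sample variances and covariances s[i,j] = (1/(n-1)) · Σ_k (x_{k,i} - mean_i) · (x_{k,j} - mean_j), with n-1 = 5:
  s[X,X] = ((-3.5)·(-3.5) + (-0.5)·(-0.5) + (2.5)·(2.5) + (2.5)·(2.5) + (-1.5)·(-1.5) + (0.5)·(0.5)) / 5 = 27.5/5 = 5.5
  s[X,Y] = ((-3.5)·(2.8333) + (-0.5)·(-3.1667) + (2.5)·(-0.1667) + (2.5)·(-0.1667) + (-1.5)·(2.8333) + (0.5)·(-2.1667)) / 5 = -14.5/5 = -2.9
  s[Y,Y] = ((2.8333)·(2.8333) + (-3.1667)·(-3.1667) + (-0.1667)·(-0.1667) + (-0.1667)·(-0.1667) + (2.8333)·(2.8333) + (-2.1667)·(-2.1667)) / 5 = 30.8333/5 = 6.1667
  Sample standard deviations s_i = √(s[i,i]):
  s(X) = √(5.5) = 2.3452
  s(Y) = √(6.1667) = 2.4833

Step 3 — r_{ij} = s_{ij} / (s_i · s_j):
  r[X,X] = 1 (diagonal).
  r[X,Y] = -2.9 / (2.3452 · 2.4833) = -2.9 / 5.8238 = -0.498
  r[Y,Y] = 1 (diagonal).

R is symmetric with unit diagonal. Assembling:

R = [[1, -0.498],
 [-0.498, 1]]


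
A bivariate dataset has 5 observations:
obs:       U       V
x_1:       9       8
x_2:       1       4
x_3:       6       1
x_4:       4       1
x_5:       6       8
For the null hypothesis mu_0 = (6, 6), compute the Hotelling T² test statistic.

Step 1 — sample mean vector:
  mean(U) = (9 + 1 + 6 + 4 + 6) / 5 = 26/5 = 5.2
  mean(V) = (8 + 4 + 1 + 1 + 8) / 5 = 22/5 = 4.4
  x̄ = (5.2, 4.4),  deviation x̄ - mu_0 = (5.2, 4.4) - (6, 6) = (-0.8, -1.6).

Step 2 — sample covariance matrix, S[i,j] = (1/(n-1)) · Σ_k (x_{k,i} - mean_i) · (x_{k,j} - mean_j), divisor n-1 = 4:
  S[U,U] = ((3.8)·(3.8) + (-4.2)·(-4.2) + (0.8)·(0.8) + (-1.2)·(-1.2) + (0.8)·(0.8)) / 4 = 34.8/4 = 8.7
  S[U,V] = ((3.8)·(3.6) + (-4.2)·(-0.4) + (0.8)·(-3.4) + (-1.2)·(-3.4) + (0.8)·(3.6)) / 4 = 19.6/4 = 4.9
  S[V,V] = ((3.6)·(3.6) + (-0.4)·(-0.4) + (-3.4)·(-3.4) + (-3.4)·(-3.4) + (3.6)·(3.6)) / 4 = 49.2/4 = 12.3
  S = [[8.7, 4.9],
 [4.9, 12.3]].

Step 3 — invert S. det(S) = 8.7·12.3 - (4.9)² = 83.
  S^{-1} = (1/det) · [[d, -b], [-b, a]] = [[0.1482, -0.059],
 [-0.059, 0.1048]].

Step 4 — quadratic form (x̄ - mu_0)^T · S^{-1} · (x̄ - mu_0):
  S^{-1} · (x̄ - mu_0) = (-0.0241, -0.1205),
  (x̄ - mu_0)^T · [...] = (-0.8)·(-0.0241) + (-1.6)·(-0.1205) = 0.212.

Step 5 — scale by n: T² = 5 · 0.212 = 1.0602.

T² ≈ 1.0602
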